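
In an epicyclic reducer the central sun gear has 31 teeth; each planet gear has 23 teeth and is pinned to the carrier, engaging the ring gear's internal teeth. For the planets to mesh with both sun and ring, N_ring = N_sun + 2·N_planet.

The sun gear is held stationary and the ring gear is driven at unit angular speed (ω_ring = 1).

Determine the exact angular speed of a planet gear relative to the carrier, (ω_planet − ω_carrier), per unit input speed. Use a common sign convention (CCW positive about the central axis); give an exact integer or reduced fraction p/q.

2387/2484

N_ring = 31 + 2·23 = 77
31(ω_s−ω_c) = −77(ω_r−ω_c),  ω_s=0, ω_r=1
31(0−ω_c) = −77(1−ω_c)  ⇒  108ω_c = 77  ⇒  ω_c = 77/108
sun–planet: 31·(0−77/108) = −23·(ω_p−ω_c)  ⇒  ω_p−ω_c = −(31/23)·(-77/108) = 2387/2484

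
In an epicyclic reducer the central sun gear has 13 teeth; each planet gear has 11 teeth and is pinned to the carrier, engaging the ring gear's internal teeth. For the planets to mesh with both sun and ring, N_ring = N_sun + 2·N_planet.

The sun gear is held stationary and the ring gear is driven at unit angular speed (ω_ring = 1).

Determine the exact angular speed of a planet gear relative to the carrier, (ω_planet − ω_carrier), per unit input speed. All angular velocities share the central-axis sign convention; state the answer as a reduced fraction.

N_ring = 13 + 2·11 = 35
13(ω_s−ω_c) = −35(ω_r−ω_c),  ω_s=0, ω_r=1
13(0−ω_c) = −35(1−ω_c)  ⇒  48ω_c = 35  ⇒  ω_c = 35/48
sun–planet: 13·(0−35/48) = −11·(ω_p−ω_c)  ⇒  ω_p−ω_c = −(13/11)·(-35/48) = 455/528

455/528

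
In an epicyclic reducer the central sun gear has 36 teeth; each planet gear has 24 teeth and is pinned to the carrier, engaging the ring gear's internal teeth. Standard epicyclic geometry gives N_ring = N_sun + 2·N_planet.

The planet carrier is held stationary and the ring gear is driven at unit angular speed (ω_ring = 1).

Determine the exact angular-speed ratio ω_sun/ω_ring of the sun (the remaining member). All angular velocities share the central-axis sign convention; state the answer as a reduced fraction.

N_ring = 36 + 2·24 = 84
36(ω_s−ω_c) = −84(ω_r−ω_c),  ω_c=0, ω_r=1
ω_s = 0 − (84/36)(1−0) = -7/3
ω_s/ω_r = -7/3

-7/3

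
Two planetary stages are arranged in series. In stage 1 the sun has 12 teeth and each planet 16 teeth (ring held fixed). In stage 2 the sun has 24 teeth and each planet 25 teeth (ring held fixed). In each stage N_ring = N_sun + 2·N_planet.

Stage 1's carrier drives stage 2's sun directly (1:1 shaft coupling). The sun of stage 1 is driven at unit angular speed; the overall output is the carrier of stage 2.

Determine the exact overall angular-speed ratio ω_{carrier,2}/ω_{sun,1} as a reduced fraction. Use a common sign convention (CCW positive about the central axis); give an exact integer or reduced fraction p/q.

Stage 1: N_ring = 12 + 2·16 = 44
Stage 1: 12(ω_s−ω_c) = −44(ω_r−ω_c),  ω_r=0, ω_s=1
Stage 1: 12(1−ω_c) = −44(0−ω_c)  ⇒  56ω_c = 12  ⇒  ω_c = 3/14
  ⇒ ω_c¹/ω_s¹ = 3/14
Stage 2: N_ring = 24 + 2·25 = 74
Stage 2: 24(ω_s−ω_c) = −74(ω_r−ω_c),  ω_r=0, ω_s=1
Stage 2: 24(1−ω_c) = −74(0−ω_c)  ⇒  98ω_c = 24  ⇒  ω_c = 12/49
  ⇒ ω_c²/ω_s² = 12/49
Coupling ω_s² = ω_c¹ ⇒ overall = 3/14 × 12/49 = 18/343

18/343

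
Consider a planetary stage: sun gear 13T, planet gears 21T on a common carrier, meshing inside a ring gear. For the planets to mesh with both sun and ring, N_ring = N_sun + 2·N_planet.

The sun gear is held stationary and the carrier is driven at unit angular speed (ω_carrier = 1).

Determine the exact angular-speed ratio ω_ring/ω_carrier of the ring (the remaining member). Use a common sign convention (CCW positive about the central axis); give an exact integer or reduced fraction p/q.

N_ring = 13 + 2·21 = 55
13(ω_s−ω_c) = −55(ω_r−ω_c),  ω_s=0, ω_c=1
ω_r = 1 − (13/55)(0−1) = 68/55
ω_r/ω_c = 68/55

68/55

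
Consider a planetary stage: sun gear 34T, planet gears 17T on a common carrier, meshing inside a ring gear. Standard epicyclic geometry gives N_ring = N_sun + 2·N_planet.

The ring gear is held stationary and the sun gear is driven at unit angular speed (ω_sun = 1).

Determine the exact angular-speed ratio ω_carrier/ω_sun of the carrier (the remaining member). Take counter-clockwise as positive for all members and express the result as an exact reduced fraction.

1/3

N_ring = 34 + 2·17 = 68
34(ω_s−ω_c) = −68(ω_r−ω_c),  ω_r=0, ω_s=1
34(1−ω_c) = −68(0−ω_c)  ⇒  102ω_c = 34  ⇒  ω_c = 1/3
ω_c/ω_s = 1/3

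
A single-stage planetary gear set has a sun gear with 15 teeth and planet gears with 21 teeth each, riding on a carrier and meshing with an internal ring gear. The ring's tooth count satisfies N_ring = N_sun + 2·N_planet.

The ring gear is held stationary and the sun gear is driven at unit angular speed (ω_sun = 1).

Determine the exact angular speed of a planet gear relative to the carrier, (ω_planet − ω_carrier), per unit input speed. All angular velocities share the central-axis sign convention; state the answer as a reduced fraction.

-95/168

N_ring = 15 + 2·21 = 57
15(ω_s−ω_c) = −57(ω_r−ω_c),  ω_r=0, ω_s=1
15(1−ω_c) = −57(0−ω_c)  ⇒  72ω_c = 15  ⇒  ω_c = 5/24
sun–planet: 15·(1−5/24) = −21·(ω_p−ω_c)  ⇒  ω_p−ω_c = −(15/21)·(19/24) = -95/168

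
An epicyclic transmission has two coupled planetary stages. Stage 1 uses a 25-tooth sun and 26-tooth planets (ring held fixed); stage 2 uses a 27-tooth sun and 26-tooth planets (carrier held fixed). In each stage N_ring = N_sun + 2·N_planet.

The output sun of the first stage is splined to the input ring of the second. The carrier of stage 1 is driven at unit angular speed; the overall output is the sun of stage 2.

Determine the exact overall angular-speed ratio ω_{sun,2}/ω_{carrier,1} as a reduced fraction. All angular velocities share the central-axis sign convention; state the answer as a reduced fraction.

-2686/225

Stage 1: N_ring = 25 + 2·26 = 77
Stage 1: 25(ω_s−ω_c) = −77(ω_r−ω_c),  ω_r=0, ω_c=1
Stage 1: ω_s = 1 − (77/25)(0−1) = 102/25
  ⇒ ω_s¹/ω_c¹ = 102/25
Stage 2: N_ring = 27 + 2·26 = 79
Stage 2: 27(ω_s−ω_c) = −79(ω_r−ω_c),  ω_c=0, ω_r=1
Stage 2: ω_s = 0 − (79/27)(1−0) = -79/27
  ⇒ ω_s²/ω_r² = -79/27
Coupling ω_r² = ω_s¹ ⇒ overall = 102/25 × -79/27 = -2686/225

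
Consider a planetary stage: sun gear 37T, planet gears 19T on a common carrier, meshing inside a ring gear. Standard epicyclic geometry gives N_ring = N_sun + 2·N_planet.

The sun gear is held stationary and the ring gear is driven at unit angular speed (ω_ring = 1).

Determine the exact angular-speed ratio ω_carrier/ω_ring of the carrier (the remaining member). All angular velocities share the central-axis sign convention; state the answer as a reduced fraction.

75/112

N_ring = 37 + 2·19 = 75
37(ω_s−ω_c) = −75(ω_r−ω_c),  ω_s=0, ω_r=1
37(0−ω_c) = −75(1−ω_c)  ⇒  112ω_c = 75  ⇒  ω_c = 75/112
ω_c/ω_r = 75/112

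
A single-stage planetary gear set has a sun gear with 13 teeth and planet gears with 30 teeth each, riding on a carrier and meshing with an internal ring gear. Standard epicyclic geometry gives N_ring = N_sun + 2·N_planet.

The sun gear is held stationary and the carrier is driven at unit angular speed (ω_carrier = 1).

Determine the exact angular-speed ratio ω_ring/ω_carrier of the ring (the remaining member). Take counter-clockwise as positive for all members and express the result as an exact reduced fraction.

86/73

N_ring = 13 + 2·30 = 73
13(ω_s−ω_c) = −73(ω_r−ω_c),  ω_s=0, ω_c=1
ω_r = 1 − (13/73)(0−1) = 86/73
ω_r/ω_c = 86/73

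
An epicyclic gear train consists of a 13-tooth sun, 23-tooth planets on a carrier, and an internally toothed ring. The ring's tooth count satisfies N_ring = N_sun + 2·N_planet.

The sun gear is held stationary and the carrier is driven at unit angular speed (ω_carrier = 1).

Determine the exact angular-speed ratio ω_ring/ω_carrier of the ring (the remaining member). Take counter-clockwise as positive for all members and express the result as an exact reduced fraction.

N_ring = 13 + 2·23 = 59
13(ω_s−ω_c) = −59(ω_r−ω_c),  ω_s=0, ω_c=1
ω_r = 1 − (13/59)(0−1) = 72/59
ω_r/ω_c = 72/59

72/59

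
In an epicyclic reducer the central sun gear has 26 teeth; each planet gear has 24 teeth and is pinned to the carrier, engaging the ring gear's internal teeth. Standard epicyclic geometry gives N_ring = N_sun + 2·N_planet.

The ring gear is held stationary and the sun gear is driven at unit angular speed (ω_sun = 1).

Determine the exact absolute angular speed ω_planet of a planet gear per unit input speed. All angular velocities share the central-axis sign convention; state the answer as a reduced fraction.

-13/24

N_ring = 26 + 2·24 = 74
26(ω_s−ω_c) = −74(ω_r−ω_c),  ω_r=0, ω_s=1
26(1−ω_c) = −74(0−ω_c)  ⇒  100ω_c = 26  ⇒  ω_c = 13/50
sun–planet: 26·(1−13/50) = −24·(ω_p−ω_c)  ⇒  ω_p−ω_c = −(26/24)·(37/50) = -481/600
ω_p = 13/50 − 481/600 = -13/24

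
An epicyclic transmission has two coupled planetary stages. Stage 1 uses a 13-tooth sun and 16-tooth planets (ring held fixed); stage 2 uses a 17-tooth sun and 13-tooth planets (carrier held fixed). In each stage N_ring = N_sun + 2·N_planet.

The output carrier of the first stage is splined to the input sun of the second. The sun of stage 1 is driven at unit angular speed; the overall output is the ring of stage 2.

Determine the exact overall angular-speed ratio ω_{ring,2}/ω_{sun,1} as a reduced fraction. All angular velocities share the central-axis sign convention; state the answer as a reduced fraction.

-221/2494

Stage 1: N_ring = 13 + 2·16 = 45
Stage 1: 13(ω_s−ω_c) = −45(ω_r−ω_c),  ω_r=0, ω_s=1
Stage 1: 13(1−ω_c) = −45(0−ω_c)  ⇒  58ω_c = 13  ⇒  ω_c = 13/58
  ⇒ ω_c¹/ω_s¹ = 13/58
Stage 2: N_ring = 17 + 2·13 = 43
Stage 2: 17(ω_s−ω_c) = −43(ω_r−ω_c),  ω_c=0, ω_s=1
Stage 2: ω_r = 0 − (17/43)(1−0) = -17/43
  ⇒ ω_r²/ω_s² = -17/43
Coupling ω_s² = ω_c¹ ⇒ overall = 13/58 × -17/43 = -221/2494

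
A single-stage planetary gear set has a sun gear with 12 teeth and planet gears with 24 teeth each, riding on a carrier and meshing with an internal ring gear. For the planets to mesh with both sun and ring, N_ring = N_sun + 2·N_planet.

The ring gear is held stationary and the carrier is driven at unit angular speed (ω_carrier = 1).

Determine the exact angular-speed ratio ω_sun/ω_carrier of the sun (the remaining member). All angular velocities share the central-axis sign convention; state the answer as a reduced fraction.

N_ring = 12 + 2·24 = 60
12(ω_s−ω_c) = −60(ω_r−ω_c),  ω_r=0, ω_c=1
ω_s = 1 − (60/12)(0−1) = 6
ω_s/ω_c = 6

6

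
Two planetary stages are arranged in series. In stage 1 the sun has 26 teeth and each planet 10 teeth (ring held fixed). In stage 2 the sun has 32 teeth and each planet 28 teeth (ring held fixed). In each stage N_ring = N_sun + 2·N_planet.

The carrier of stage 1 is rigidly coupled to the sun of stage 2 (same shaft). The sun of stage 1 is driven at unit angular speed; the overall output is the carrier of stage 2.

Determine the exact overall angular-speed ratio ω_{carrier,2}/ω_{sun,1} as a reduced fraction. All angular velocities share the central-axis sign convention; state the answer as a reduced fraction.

13/135

Stage 1: N_ring = 26 + 2·10 = 46
Stage 1: 26(ω_s−ω_c) = −46(ω_r−ω_c),  ω_r=0, ω_s=1
Stage 1: 26(1−ω_c) = −46(0−ω_c)  ⇒  72ω_c = 26  ⇒  ω_c = 13/36
  ⇒ ω_c¹/ω_s¹ = 13/36
Stage 2: N_ring = 32 + 2·28 = 88
Stage 2: 32(ω_s−ω_c) = −88(ω_r−ω_c),  ω_r=0, ω_s=1
Stage 2: 32(1−ω_c) = −88(0−ω_c)  ⇒  120ω_c = 32  ⇒  ω_c = 4/15
  ⇒ ω_c²/ω_s² = 4/15
Coupling ω_s² = ω_c¹ ⇒ overall = 13/36 × 4/15 = 13/135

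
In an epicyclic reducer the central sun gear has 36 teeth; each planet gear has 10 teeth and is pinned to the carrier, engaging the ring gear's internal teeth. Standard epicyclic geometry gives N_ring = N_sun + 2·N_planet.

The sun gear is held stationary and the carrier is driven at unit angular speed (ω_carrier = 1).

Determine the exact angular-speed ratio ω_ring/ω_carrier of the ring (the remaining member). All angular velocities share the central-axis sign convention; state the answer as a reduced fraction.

N_ring = 36 + 2·10 = 56
36(ω_s−ω_c) = −56(ω_r−ω_c),  ω_s=0, ω_c=1
ω_r = 1 − (36/56)(0−1) = 23/14
ω_r/ω_c = 23/14

23/14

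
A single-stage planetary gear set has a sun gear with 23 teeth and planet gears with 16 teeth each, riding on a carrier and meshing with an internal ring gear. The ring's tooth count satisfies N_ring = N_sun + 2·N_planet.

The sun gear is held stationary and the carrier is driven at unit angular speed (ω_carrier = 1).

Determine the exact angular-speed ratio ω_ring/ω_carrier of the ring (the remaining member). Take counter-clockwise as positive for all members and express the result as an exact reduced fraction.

78/55

N_ring = 23 + 2·16 = 55
23(ω_s−ω_c) = −55(ω_r−ω_c),  ω_s=0, ω_c=1
ω_r = 1 − (23/55)(0−1) = 78/55
ω_r/ω_c = 78/55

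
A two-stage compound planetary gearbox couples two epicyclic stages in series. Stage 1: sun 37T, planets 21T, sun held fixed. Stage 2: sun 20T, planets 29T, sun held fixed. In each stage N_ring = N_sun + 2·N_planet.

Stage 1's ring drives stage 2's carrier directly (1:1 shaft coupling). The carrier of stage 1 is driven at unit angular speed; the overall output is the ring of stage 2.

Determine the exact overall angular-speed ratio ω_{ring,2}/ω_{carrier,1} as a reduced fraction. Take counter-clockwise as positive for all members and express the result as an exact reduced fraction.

Stage 1: N_ring = 37 + 2·21 = 79
Stage 1: 37(ω_s−ω_c) = −79(ω_r−ω_c),  ω_s=0, ω_c=1
Stage 1: ω_r = 1 − (37/79)(0−1) = 116/79
  ⇒ ω_r¹/ω_c¹ = 116/79
Stage 2: N_ring = 20 + 2·29 = 78
Stage 2: 20(ω_s−ω_c) = −78(ω_r−ω_c),  ω_s=0, ω_c=1
Stage 2: ω_r = 1 − (20/78)(0−1) = 49/39
  ⇒ ω_r²/ω_c² = 49/39
Coupling ω_c² = ω_r¹ ⇒ overall = 116/79 × 49/39 = 5684/3081

5684/3081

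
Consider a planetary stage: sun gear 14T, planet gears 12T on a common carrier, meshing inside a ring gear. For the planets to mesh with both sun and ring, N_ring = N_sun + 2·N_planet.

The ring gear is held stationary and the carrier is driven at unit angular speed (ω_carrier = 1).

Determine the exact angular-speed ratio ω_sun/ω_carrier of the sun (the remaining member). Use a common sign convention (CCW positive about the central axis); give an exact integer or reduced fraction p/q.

N_ring = 14 + 2·12 = 38
14(ω_s−ω_c) = −38(ω_r−ω_c),  ω_r=0, ω_c=1
ω_s = 1 − (38/14)(0−1) = 26/7
ω_s/ω_c = 26/7

26/7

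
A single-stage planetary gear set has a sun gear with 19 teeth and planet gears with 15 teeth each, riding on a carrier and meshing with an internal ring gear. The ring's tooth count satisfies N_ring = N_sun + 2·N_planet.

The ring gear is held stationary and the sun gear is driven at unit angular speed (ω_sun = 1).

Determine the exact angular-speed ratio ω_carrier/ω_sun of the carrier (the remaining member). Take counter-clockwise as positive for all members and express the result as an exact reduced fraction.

19/68

N_ring = 19 + 2·15 = 49
19(ω_s−ω_c) = −49(ω_r−ω_c),  ω_r=0, ω_s=1
19(1−ω_c) = −49(0−ω_c)  ⇒  68ω_c = 19  ⇒  ω_c = 19/68
ω_c/ω_s = 19/68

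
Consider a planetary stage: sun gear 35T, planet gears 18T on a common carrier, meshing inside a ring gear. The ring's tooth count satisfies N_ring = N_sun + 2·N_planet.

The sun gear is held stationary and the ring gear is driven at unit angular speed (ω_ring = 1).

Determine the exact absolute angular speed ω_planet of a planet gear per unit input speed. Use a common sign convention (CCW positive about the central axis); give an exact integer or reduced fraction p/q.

71/36

N_ring = 35 + 2·18 = 71
35(ω_s−ω_c) = −71(ω_r−ω_c),  ω_s=0, ω_r=1
35(0−ω_c) = −71(1−ω_c)  ⇒  106ω_c = 71  ⇒  ω_c = 71/106
sun–planet: 35·(0−71/106) = −18·(ω_p−ω_c)  ⇒  ω_p−ω_c = −(35/18)·(-71/106) = 2485/1908
ω_p = 71/106 + 2485/1908 = 71/36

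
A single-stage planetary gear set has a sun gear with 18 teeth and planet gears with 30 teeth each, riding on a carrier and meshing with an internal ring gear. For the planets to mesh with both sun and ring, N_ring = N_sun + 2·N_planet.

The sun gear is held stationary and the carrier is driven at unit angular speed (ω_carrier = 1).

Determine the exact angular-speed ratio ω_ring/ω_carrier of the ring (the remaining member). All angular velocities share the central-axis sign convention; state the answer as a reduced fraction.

N_ring = 18 + 2·30 = 78
18(ω_s−ω_c) = −78(ω_r−ω_c),  ω_s=0, ω_c=1
ω_r = 1 − (18/78)(0−1) = 16/13
ω_r/ω_c = 16/13

16/13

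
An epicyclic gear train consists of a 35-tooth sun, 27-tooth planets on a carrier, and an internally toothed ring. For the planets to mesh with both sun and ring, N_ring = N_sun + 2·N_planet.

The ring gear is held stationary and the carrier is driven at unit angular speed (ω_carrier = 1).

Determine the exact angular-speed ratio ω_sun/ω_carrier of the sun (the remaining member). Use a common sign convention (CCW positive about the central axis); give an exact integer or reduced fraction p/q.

N_ring = 35 + 2·27 = 89
35(ω_s−ω_c) = −89(ω_r−ω_c),  ω_r=0, ω_c=1
ω_s = 1 − (89/35)(0−1) = 124/35
ω_s/ω_c = 124/35

124/35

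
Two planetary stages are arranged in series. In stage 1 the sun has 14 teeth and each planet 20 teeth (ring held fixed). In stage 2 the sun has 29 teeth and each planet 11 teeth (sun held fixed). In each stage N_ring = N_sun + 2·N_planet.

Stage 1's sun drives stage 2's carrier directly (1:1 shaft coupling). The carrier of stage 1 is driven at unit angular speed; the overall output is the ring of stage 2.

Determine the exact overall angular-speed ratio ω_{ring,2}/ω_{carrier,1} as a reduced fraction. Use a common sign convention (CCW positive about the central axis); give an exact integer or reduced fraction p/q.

Stage 1: N_ring = 14 + 2·20 = 54
Stage 1: 14(ω_s−ω_c) = −54(ω_r−ω_c),  ω_r=0, ω_c=1
Stage 1: ω_s = 1 − (54/14)(0−1) = 34/7
  ⇒ ω_s¹/ω_c¹ = 34/7
Stage 2: N_ring = 29 + 2·11 = 51
Stage 2: 29(ω_s−ω_c) = −51(ω_r−ω_c),  ω_s=0, ω_c=1
Stage 2: ω_r = 1 − (29/51)(0−1) = 80/51
  ⇒ ω_r²/ω_c² = 80/51
Coupling ω_c² = ω_s¹ ⇒ overall = 34/7 × 80/51 = 160/21

160/21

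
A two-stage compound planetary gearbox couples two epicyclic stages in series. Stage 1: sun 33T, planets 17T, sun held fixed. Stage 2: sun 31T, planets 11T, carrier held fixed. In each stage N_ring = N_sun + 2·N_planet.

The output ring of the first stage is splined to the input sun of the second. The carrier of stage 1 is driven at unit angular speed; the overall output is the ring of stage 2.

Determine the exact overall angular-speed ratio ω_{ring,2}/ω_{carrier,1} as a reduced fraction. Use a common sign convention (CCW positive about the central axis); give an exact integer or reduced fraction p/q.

Stage 1: N_ring = 33 + 2·17 = 67
Stage 1: 33(ω_s−ω_c) = −67(ω_r−ω_c),  ω_s=0, ω_c=1
Stage 1: ω_r = 1 − (33/67)(0−1) = 100/67
  ⇒ ω_r¹/ω_c¹ = 100/67
Stage 2: N_ring = 31 + 2·11 = 53
Stage 2: 31(ω_s−ω_c) = −53(ω_r−ω_c),  ω_c=0, ω_s=1
Stage 2: ω_r = 0 − (31/53)(1−0) = -31/53
  ⇒ ω_r²/ω_s² = -31/53
Coupling ω_s² = ω_r¹ ⇒ overall = 100/67 × -31/53 = -3100/3551

-3100/3551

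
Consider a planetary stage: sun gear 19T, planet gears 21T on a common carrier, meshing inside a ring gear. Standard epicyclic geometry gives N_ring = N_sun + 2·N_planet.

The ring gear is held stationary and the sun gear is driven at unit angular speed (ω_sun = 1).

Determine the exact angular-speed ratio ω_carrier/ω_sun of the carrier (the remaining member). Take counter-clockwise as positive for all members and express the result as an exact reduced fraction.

19/80

N_ring = 19 + 2·21 = 61
19(ω_s−ω_c) = −61(ω_r−ω_c),  ω_r=0, ω_s=1
19(1−ω_c) = −61(0−ω_c)  ⇒  80ω_c = 19  ⇒  ω_c = 19/80
ω_c/ω_s = 19/80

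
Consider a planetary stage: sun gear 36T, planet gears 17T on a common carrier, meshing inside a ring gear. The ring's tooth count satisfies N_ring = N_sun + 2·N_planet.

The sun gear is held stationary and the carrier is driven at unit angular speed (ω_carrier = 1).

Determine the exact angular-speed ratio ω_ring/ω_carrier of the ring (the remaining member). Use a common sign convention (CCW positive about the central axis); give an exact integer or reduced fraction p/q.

53/35

N_ring = 36 + 2·17 = 70
36(ω_s−ω_c) = −70(ω_r−ω_c),  ω_s=0, ω_c=1
ω_r = 1 − (36/70)(0−1) = 53/35
ω_r/ω_c = 53/35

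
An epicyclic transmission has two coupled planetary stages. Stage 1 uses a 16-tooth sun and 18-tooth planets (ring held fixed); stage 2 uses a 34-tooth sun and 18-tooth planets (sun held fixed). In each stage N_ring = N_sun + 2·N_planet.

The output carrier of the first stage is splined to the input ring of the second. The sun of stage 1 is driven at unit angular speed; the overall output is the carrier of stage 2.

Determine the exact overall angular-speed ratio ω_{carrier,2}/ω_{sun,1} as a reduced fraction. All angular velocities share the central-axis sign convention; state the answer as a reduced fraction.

35/221

Stage 1: N_ring = 16 + 2·18 = 52
Stage 1: 16(ω_s−ω_c) = −52(ω_r−ω_c),  ω_r=0, ω_s=1
Stage 1: 16(1−ω_c) = −52(0−ω_c)  ⇒  68ω_c = 16  ⇒  ω_c = 4/17
  ⇒ ω_c¹/ω_s¹ = 4/17
Stage 2: N_ring = 34 + 2·18 = 70
Stage 2: 34(ω_s−ω_c) = −70(ω_r−ω_c),  ω_s=0, ω_r=1
Stage 2: 34(0−ω_c) = −70(1−ω_c)  ⇒  104ω_c = 70  ⇒  ω_c = 35/52
  ⇒ ω_c²/ω_r² = 35/52
Coupling ω_r² = ω_c¹ ⇒ overall = 4/17 × 35/52 = 35/221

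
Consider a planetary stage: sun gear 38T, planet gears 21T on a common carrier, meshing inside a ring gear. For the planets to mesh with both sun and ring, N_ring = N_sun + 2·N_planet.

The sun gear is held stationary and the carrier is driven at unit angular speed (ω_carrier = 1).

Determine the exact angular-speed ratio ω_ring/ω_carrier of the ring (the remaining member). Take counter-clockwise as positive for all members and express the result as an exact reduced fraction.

59/40

N_ring = 38 + 2·21 = 80
38(ω_s−ω_c) = −80(ω_r−ω_c),  ω_s=0, ω_c=1
ω_r = 1 − (38/80)(0−1) = 59/40
ω_r/ω_c = 59/40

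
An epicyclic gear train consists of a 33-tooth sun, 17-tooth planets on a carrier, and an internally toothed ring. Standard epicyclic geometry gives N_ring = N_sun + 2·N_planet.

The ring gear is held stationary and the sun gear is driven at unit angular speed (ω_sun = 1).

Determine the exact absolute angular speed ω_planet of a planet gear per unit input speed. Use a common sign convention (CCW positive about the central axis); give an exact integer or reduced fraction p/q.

N_ring = 33 + 2·17 = 67
33(ω_s−ω_c) = −67(ω_r−ω_c),  ω_r=0, ω_s=1
33(1−ω_c) = −67(0−ω_c)  ⇒  100ω_c = 33  ⇒  ω_c = 33/100
sun–planet: 33·(1−33/100) = −17·(ω_p−ω_c)  ⇒  ω_p−ω_c = −(33/17)·(67/100) = -2211/1700
ω_p = 33/100 − 2211/1700 = -33/34

-33/34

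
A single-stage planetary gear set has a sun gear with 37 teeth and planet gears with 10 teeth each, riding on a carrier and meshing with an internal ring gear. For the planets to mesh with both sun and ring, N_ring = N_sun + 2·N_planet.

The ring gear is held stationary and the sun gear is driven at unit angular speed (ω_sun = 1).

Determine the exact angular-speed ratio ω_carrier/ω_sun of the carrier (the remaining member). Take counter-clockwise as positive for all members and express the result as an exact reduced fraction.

37/94

N_ring = 37 + 2·10 = 57
37(ω_s−ω_c) = −57(ω_r−ω_c),  ω_r=0, ω_s=1
37(1−ω_c) = −57(0−ω_c)  ⇒  94ω_c = 37  ⇒  ω_c = 37/94
ω_c/ω_s = 37/94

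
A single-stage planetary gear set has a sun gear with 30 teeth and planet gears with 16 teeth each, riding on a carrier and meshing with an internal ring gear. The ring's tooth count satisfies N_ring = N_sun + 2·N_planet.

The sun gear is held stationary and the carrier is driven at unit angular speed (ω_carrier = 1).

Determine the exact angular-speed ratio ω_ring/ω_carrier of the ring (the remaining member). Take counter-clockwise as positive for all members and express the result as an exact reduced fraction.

46/31

N_ring = 30 + 2·16 = 62
30(ω_s−ω_c) = −62(ω_r−ω_c),  ω_s=0, ω_c=1
ω_r = 1 − (30/62)(0−1) = 46/31
ω_r/ω_c = 46/31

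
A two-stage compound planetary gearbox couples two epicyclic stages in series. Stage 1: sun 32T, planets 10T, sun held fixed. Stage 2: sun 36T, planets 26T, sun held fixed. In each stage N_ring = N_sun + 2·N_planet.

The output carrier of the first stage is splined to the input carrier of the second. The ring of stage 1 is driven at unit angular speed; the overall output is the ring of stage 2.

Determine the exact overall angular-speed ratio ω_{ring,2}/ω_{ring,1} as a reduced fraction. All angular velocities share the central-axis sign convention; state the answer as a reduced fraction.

Stage 1: N_ring = 32 + 2·10 = 52
Stage 1: 32(ω_s−ω_c) = −52(ω_r−ω_c),  ω_s=0, ω_r=1
Stage 1: 32(0−ω_c) = −52(1−ω_c)  ⇒  84ω_c = 52  ⇒  ω_c = 13/21
  ⇒ ω_c¹/ω_r¹ = 13/21
Stage 2: N_ring = 36 + 2·26 = 88
Stage 2: 36(ω_s−ω_c) = −88(ω_r−ω_c),  ω_s=0, ω_c=1
Stage 2: ω_r = 1 − (36/88)(0−1) = 31/22
  ⇒ ω_r²/ω_c² = 31/22
Coupling ω_c² = ω_c¹ ⇒ overall = 13/21 × 31/22 = 403/462

403/462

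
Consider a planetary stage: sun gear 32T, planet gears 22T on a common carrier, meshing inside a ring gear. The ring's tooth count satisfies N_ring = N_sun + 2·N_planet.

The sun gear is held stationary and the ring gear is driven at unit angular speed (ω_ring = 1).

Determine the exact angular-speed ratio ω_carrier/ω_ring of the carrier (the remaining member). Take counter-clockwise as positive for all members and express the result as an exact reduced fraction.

N_ring = 32 + 2·22 = 76
32(ω_s−ω_c) = −76(ω_r−ω_c),  ω_s=0, ω_r=1
32(0−ω_c) = −76(1−ω_c)  ⇒  108ω_c = 76  ⇒  ω_c = 19/27
ω_c/ω_r = 19/27

19/27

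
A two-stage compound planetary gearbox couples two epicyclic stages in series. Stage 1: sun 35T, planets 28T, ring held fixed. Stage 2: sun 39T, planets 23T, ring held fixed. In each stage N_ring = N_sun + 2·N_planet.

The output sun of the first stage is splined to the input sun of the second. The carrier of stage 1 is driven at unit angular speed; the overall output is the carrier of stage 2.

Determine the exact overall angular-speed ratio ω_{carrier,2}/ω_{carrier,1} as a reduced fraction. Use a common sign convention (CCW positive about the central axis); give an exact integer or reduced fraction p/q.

351/310

Stage 1: N_ring = 35 + 2·28 = 91
Stage 1: 35(ω_s−ω_c) = −91(ω_r−ω_c),  ω_r=0, ω_c=1
Stage 1: ω_s = 1 − (91/35)(0−1) = 18/5
  ⇒ ω_s¹/ω_c¹ = 18/5
Stage 2: N_ring = 39 + 2·23 = 85
Stage 2: 39(ω_s−ω_c) = −85(ω_r−ω_c),  ω_r=0, ω_s=1
Stage 2: 39(1−ω_c) = −85(0−ω_c)  ⇒  124ω_c = 39  ⇒  ω_c = 39/124
  ⇒ ω_c²/ω_s² = 39/124
Coupling ω_s² = ω_s¹ ⇒ overall = 18/5 × 39/124 = 351/310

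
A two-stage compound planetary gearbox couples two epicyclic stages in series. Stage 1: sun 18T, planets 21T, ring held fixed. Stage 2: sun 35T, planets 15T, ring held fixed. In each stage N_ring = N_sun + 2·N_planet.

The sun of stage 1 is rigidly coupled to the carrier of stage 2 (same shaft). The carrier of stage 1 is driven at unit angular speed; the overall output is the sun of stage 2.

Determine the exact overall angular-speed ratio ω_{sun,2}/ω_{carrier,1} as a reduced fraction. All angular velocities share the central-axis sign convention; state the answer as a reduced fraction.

Stage 1: N_ring = 18 + 2·21 = 60
Stage 1: 18(ω_s−ω_c) = −60(ω_r−ω_c),  ω_r=0, ω_c=1
Stage 1: ω_s = 1 − (60/18)(0−1) = 13/3
  ⇒ ω_s¹/ω_c¹ = 13/3
Stage 2: N_ring = 35 + 2·15 = 65
Stage 2: 35(ω_s−ω_c) = −65(ω_r−ω_c),  ω_r=0, ω_c=1
Stage 2: ω_s = 1 − (65/35)(0−1) = 20/7
  ⇒ ω_s²/ω_c² = 20/7
Coupling ω_c² = ω_s¹ ⇒ overall = 13/3 × 20/7 = 260/21

260/21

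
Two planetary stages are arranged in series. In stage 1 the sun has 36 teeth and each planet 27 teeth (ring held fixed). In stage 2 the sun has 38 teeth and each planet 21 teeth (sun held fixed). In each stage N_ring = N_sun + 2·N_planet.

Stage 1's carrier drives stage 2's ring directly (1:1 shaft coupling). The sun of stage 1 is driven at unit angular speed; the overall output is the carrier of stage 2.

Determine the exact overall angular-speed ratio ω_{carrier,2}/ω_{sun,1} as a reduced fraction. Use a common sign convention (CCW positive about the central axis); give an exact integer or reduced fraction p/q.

Stage 1: N_ring = 36 + 2·27 = 90
Stage 1: 36(ω_s−ω_c) = −90(ω_r−ω_c),  ω_r=0, ω_s=1
Stage 1: 36(1−ω_c) = −90(0−ω_c)  ⇒  126ω_c = 36  ⇒  ω_c = 2/7
  ⇒ ω_c¹/ω_s¹ = 2/7
Stage 2: N_ring = 38 + 2·21 = 80
Stage 2: 38(ω_s−ω_c) = −80(ω_r−ω_c),  ω_s=0, ω_r=1
Stage 2: 38(0−ω_c) = −80(1−ω_c)  ⇒  118ω_c = 80  ⇒  ω_c = 40/59
  ⇒ ω_c²/ω_r² = 40/59
Coupling ω_r² = ω_c¹ ⇒ overall = 2/7 × 40/59 = 80/413

80/413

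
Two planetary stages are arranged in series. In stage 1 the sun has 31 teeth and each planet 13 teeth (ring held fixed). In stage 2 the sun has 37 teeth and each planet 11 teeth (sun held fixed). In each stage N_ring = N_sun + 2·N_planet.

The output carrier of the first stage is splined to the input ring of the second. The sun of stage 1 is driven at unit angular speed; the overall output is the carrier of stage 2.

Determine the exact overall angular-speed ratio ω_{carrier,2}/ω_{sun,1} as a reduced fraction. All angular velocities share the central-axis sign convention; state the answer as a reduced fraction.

Stage 1: N_ring = 31 + 2·13 = 57
Stage 1: 31(ω_s−ω_c) = −57(ω_r−ω_c),  ω_r=0, ω_s=1
Stage 1: 31(1−ω_c) = −57(0−ω_c)  ⇒  88ω_c = 31  ⇒  ω_c = 31/88
  ⇒ ω_c¹/ω_s¹ = 31/88
Stage 2: N_ring = 37 + 2·11 = 59
Stage 2: 37(ω_s−ω_c) = −59(ω_r−ω_c),  ω_s=0, ω_r=1
Stage 2: 37(0−ω_c) = −59(1−ω_c)  ⇒  96ω_c = 59  ⇒  ω_c = 59/96
  ⇒ ω_c²/ω_r² = 59/96
Coupling ω_r² = ω_c¹ ⇒ overall = 31/88 × 59/96 = 1829/8448

1829/8448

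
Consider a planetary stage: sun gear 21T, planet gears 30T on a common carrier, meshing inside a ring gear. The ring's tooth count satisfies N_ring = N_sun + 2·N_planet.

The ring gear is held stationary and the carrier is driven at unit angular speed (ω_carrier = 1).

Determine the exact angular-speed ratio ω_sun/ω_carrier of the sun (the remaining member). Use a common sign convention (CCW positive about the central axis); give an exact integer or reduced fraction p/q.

N_ring = 21 + 2·30 = 81
21(ω_s−ω_c) = −81(ω_r−ω_c),  ω_r=0, ω_c=1
ω_s = 1 − (81/21)(0−1) = 34/7
ω_s/ω_c = 34/7

34/7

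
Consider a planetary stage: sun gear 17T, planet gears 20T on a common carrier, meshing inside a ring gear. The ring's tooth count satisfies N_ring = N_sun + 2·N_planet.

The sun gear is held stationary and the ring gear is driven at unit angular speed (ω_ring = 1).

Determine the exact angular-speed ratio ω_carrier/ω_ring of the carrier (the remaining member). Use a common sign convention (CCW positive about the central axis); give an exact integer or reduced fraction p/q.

N_ring = 17 + 2·20 = 57
17(ω_s−ω_c) = −57(ω_r−ω_c),  ω_s=0, ω_r=1
17(0−ω_c) = −57(1−ω_c)  ⇒  74ω_c = 57  ⇒  ω_c = 57/74
ω_c/ω_r = 57/74

57/74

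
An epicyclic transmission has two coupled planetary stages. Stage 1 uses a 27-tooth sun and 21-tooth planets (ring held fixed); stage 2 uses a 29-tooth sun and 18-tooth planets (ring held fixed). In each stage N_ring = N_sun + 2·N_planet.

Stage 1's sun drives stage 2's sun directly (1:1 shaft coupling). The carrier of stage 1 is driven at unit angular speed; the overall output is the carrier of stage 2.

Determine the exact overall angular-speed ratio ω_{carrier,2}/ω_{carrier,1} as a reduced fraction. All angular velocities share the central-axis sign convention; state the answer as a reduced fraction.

464/423

Stage 1: N_ring = 27 + 2·21 = 69
Stage 1: 27(ω_s−ω_c) = −69(ω_r−ω_c),  ω_r=0, ω_c=1
Stage 1: ω_s = 1 − (69/27)(0−1) = 32/9
  ⇒ ω_s¹/ω_c¹ = 32/9
Stage 2: N_ring = 29 + 2·18 = 65
Stage 2: 29(ω_s−ω_c) = −65(ω_r−ω_c),  ω_r=0, ω_s=1
Stage 2: 29(1−ω_c) = −65(0−ω_c)  ⇒  94ω_c = 29  ⇒  ω_c = 29/94
  ⇒ ω_c²/ω_s² = 29/94
Coupling ω_s² = ω_s¹ ⇒ overall = 32/9 × 29/94 = 464/423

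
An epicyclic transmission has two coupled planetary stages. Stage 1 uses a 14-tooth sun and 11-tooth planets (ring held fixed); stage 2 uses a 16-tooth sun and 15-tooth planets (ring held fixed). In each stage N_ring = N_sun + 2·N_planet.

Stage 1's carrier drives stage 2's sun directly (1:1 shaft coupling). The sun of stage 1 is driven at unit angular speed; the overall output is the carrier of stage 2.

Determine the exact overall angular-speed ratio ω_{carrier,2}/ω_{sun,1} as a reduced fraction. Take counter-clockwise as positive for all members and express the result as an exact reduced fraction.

56/775

Stage 1: N_ring = 14 + 2·11 = 36
Stage 1: 14(ω_s−ω_c) = −36(ω_r−ω_c),  ω_r=0, ω_s=1
Stage 1: 14(1−ω_c) = −36(0−ω_c)  ⇒  50ω_c = 14  ⇒  ω_c = 7/25
  ⇒ ω_c¹/ω_s¹ = 7/25
Stage 2: N_ring = 16 + 2·15 = 46
Stage 2: 16(ω_s−ω_c) = −46(ω_r−ω_c),  ω_r=0, ω_s=1
Stage 2: 16(1−ω_c) = −46(0−ω_c)  ⇒  62ω_c = 16  ⇒  ω_c = 8/31
  ⇒ ω_c²/ω_s² = 8/31
Coupling ω_s² = ω_c¹ ⇒ overall = 7/25 × 8/31 = 56/775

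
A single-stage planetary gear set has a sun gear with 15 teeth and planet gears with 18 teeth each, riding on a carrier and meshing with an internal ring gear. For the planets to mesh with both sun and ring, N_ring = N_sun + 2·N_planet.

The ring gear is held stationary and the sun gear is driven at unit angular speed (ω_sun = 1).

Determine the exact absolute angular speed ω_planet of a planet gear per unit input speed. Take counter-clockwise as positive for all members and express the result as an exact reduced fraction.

N_ring = 15 + 2·18 = 51
15(ω_s−ω_c) = −51(ω_r−ω_c),  ω_r=0, ω_s=1
15(1−ω_c) = −51(0−ω_c)  ⇒  66ω_c = 15  ⇒  ω_c = 5/22
sun–planet: 15·(1−5/22) = −18·(ω_p−ω_c)  ⇒  ω_p−ω_c = −(15/18)·(17/22) = -85/132
ω_p = 5/22 − 85/132 = -5/12

-5/12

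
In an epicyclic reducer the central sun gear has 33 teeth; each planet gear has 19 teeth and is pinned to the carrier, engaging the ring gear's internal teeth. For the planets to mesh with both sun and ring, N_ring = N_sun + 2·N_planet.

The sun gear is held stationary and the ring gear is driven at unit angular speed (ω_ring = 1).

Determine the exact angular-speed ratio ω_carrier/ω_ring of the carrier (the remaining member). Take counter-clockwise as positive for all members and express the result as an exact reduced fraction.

71/104

N_ring = 33 + 2·19 = 71
33(ω_s−ω_c) = −71(ω_r−ω_c),  ω_s=0, ω_r=1
33(0−ω_c) = −71(1−ω_c)  ⇒  104ω_c = 71  ⇒  ω_c = 71/104
ω_c/ω_r = 71/104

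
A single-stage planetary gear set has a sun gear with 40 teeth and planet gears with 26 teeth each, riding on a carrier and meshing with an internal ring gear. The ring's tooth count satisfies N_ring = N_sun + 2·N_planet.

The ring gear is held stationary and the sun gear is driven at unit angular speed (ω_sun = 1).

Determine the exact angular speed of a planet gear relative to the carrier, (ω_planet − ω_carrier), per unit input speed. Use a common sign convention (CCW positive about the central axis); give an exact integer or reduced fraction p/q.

-460/429

N_ring = 40 + 2·26 = 92
40(ω_s−ω_c) = −92(ω_r−ω_c),  ω_r=0, ω_s=1
40(1−ω_c) = −92(0−ω_c)  ⇒  132ω_c = 40  ⇒  ω_c = 10/33
sun–planet: 40·(1−10/33) = −26·(ω_p−ω_c)  ⇒  ω_p−ω_c = −(40/26)·(23/33) = -460/429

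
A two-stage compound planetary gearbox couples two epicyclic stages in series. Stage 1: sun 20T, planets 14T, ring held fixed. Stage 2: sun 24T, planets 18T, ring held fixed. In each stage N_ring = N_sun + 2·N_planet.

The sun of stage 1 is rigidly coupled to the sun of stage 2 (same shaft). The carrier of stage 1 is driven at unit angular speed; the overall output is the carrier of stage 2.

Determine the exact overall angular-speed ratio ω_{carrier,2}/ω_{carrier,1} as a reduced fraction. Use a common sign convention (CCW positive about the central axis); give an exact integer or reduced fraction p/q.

Stage 1: N_ring = 20 + 2·14 = 48
Stage 1: 20(ω_s−ω_c) = −48(ω_r−ω_c),  ω_r=0, ω_c=1
Stage 1: ω_s = 1 − (48/20)(0−1) = 17/5
  ⇒ ω_s¹/ω_c¹ = 17/5
Stage 2: N_ring = 24 + 2·18 = 60
Stage 2: 24(ω_s−ω_c) = −60(ω_r−ω_c),  ω_r=0, ω_s=1
Stage 2: 24(1−ω_c) = −60(0−ω_c)  ⇒  84ω_c = 24  ⇒  ω_c = 2/7
  ⇒ ω_c²/ω_s² = 2/7
Coupling ω_s² = ω_s¹ ⇒ overall = 17/5 × 2/7 = 34/35

34/35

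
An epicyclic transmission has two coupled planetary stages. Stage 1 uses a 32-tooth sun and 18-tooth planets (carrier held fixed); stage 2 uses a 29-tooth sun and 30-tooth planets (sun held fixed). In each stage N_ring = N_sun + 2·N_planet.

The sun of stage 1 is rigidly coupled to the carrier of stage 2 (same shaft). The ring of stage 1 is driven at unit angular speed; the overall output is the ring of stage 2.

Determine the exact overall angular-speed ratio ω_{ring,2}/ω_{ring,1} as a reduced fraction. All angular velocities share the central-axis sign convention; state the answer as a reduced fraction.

-1003/356

Stage 1: N_ring = 32 + 2·18 = 68
Stage 1: 32(ω_s−ω_c) = −68(ω_r−ω_c),  ω_c=0, ω_r=1
Stage 1: ω_s = 0 − (68/32)(1−0) = -17/8
  ⇒ ω_s¹/ω_r¹ = -17/8
Stage 2: N_ring = 29 + 2·30 = 89
Stage 2: 29(ω_s−ω_c) = −89(ω_r−ω_c),  ω_s=0, ω_c=1
Stage 2: ω_r = 1 − (29/89)(0−1) = 118/89
  ⇒ ω_r²/ω_c² = 118/89
Coupling ω_c² = ω_s¹ ⇒ overall = -17/8 × 118/89 = -1003/356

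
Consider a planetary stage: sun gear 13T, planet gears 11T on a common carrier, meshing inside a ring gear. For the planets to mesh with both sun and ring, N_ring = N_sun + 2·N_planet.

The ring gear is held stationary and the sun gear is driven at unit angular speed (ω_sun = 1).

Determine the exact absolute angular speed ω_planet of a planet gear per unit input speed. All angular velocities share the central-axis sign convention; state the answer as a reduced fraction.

-13/22

N_ring = 13 + 2·11 = 35
13(ω_s−ω_c) = −35(ω_r−ω_c),  ω_r=0, ω_s=1
13(1−ω_c) = −35(0−ω_c)  ⇒  48ω_c = 13  ⇒  ω_c = 13/48
sun–planet: 13·(1−13/48) = −11·(ω_p−ω_c)  ⇒  ω_p−ω_c = −(13/11)·(35/48) = -455/528
ω_p = 13/48 − 455/528 = -13/22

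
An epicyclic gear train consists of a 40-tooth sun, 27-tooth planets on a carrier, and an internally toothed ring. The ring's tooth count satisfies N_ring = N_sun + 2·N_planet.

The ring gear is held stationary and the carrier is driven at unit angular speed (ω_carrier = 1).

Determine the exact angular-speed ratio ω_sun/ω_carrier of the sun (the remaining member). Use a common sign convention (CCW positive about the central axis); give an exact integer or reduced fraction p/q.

N_ring = 40 + 2·27 = 94
40(ω_s−ω_c) = −94(ω_r−ω_c),  ω_r=0, ω_c=1
ω_s = 1 − (94/40)(0−1) = 67/20
ω_s/ω_c = 67/20

67/20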